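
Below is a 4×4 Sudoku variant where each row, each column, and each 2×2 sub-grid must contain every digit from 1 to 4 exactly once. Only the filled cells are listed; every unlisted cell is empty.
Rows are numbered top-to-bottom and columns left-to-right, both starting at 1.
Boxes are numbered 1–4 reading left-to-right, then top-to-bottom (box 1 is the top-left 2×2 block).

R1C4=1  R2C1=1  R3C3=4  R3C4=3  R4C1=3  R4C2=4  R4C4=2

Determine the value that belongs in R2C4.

Row 2 already contains {1}.
Column 4 already contains {1, 2, 3}.
Its 2×2 block (box 2) already contains {1}.
The only value from 1–4 not eliminated is 4, so R2C4 = 4.

4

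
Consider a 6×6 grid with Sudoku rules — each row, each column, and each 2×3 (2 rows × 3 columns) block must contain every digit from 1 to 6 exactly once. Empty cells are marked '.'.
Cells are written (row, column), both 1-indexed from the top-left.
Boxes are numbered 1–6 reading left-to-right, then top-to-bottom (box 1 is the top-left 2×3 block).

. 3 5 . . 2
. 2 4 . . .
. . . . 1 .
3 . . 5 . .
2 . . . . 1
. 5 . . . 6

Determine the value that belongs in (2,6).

5

Cell (2,6) itself could take any of {3, 5} by direct elimination.
Consider where 5 can go in column 6.
(3,6) is out (box 4 already has a 5).
(4,6) is out (row 4 already has a 5).
So the only cell in column 6 that can hold 5 is (2,6).
Therefore (2,6) = 5.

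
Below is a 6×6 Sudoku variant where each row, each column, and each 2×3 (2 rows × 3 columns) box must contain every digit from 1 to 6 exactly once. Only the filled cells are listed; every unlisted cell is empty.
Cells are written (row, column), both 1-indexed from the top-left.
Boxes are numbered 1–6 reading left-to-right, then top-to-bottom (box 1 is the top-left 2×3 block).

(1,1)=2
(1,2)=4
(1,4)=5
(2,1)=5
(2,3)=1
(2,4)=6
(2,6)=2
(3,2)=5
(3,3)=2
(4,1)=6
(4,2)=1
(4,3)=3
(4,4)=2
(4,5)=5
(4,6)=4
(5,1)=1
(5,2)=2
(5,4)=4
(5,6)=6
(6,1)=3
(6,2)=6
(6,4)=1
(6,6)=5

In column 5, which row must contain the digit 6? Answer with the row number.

Consider where 6 can go in column 5.
(1,5) is out (box 2 already has a 6).
(2,5) is out (row 2 already has a 6).
(5,5) is out (row 5 already has a 6).
(6,5) is out (row 6 already has a 6).
So the only cell in column 5 that can hold 6 is (3,5).
That is row 3.

3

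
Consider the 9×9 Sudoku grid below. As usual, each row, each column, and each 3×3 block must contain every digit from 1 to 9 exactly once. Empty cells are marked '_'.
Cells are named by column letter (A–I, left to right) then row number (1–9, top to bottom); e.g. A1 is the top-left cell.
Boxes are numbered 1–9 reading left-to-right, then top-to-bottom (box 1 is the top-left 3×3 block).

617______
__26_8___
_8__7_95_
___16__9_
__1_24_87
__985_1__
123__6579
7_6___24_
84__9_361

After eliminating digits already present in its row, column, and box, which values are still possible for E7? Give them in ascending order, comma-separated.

4,8

Row 7 already contains {1, 2, 3, 5, 6, 7, 9}.
Column E already contains {2, 5, 6, 7, 9}.
Its 3×3 block (box 8) already contains {6, 9}.
Removing those from 1–9 leaves {4, 8} as the candidates for E7.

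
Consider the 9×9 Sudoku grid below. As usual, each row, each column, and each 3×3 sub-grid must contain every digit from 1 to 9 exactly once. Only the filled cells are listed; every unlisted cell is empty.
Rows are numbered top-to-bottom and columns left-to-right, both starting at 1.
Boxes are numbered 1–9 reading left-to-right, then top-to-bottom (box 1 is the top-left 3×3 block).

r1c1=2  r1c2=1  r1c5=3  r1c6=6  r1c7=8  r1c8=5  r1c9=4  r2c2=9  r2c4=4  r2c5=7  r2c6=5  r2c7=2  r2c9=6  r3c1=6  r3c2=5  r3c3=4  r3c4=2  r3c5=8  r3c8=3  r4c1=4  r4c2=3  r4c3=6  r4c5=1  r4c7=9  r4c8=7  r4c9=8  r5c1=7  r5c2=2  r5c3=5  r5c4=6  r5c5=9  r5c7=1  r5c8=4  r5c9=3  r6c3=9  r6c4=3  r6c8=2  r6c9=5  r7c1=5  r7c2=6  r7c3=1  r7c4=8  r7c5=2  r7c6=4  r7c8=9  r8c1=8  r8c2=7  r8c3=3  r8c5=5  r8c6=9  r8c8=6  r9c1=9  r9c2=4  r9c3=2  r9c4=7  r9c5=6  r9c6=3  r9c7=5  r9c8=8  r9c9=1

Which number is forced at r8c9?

2

Row 8 already contains {3, 5, 6, 7, 8, 9}.
Column 9 already contains {1, 3, 4, 5, 6, 8}.
Its 3×3 block (box 9) already contains {1, 5, 6, 8, 9}.
The only value from 1–9 not eliminated is 2, so r8c9 = 2.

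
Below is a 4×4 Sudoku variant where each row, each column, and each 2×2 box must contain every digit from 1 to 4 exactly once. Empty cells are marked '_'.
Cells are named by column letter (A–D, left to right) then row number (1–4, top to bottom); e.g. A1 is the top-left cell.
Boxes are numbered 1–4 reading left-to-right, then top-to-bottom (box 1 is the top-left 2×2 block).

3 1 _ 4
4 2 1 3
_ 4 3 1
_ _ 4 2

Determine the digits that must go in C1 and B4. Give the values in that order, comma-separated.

2,3

For C1:
  Row 1 already contains {1, 3, 4}.
  Column C already contains {1, 3, 4}.
  Its 2×2 block (box 2) already contains {1, 3, 4}.
  The only value from 1–4 not eliminated is 2, so C1 = 2.
For B4:
  Row 4 already contains {2, 4}.
  Column B already contains {1, 2, 4}.
  Its 2×2 block (box 3) already contains {4}.
  The only value from 1–4 not eliminated is 3, so B4 = 3.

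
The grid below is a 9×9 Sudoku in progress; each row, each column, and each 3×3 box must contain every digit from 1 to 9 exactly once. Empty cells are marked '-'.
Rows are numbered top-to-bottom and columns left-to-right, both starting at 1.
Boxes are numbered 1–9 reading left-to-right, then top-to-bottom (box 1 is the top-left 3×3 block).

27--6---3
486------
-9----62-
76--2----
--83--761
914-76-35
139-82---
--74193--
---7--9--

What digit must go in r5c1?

5

Row 5 already contains {1, 3, 6, 7, 8}.
Column 1 already contains {1, 2, 4, 7, 9}.
Its 3×3 block (box 4) already contains {1, 4, 6, 7, 8, 9}.
The only value from 1–9 not eliminated is 5, so r5c1 = 5.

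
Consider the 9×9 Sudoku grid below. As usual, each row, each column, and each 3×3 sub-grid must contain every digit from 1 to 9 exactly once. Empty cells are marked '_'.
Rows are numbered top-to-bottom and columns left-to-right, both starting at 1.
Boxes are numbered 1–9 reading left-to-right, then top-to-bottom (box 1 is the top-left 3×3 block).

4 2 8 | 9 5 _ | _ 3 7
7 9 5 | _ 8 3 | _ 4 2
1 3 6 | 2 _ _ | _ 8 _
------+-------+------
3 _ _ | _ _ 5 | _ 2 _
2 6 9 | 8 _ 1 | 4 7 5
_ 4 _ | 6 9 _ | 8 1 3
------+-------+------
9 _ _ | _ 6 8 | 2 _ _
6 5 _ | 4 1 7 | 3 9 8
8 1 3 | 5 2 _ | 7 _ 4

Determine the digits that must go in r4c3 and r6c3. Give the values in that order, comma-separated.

1,7

For r4c3:
  Consider where 1 can go in column 3.
  r6c3 is out (row 6 already has a 1).
  r7c3 is out (box 7 already has a 1).
  r8c3 is out (row 8 already has a 1).
  So the only cell in column 3 that can hold 1 is r4c3.
  So r4c3 = 1.
For r6c3:
  Row 6 already contains {1, 3, 4, 6, 8, 9}.
  Column 3 already contains {3, 5, 6, 8, 9}.
  Its 3×3 block (box 4) already contains {2, 3, 4, 6, 9}.
  The only value from 1–9 not eliminated is 7, so r6c3 = 7.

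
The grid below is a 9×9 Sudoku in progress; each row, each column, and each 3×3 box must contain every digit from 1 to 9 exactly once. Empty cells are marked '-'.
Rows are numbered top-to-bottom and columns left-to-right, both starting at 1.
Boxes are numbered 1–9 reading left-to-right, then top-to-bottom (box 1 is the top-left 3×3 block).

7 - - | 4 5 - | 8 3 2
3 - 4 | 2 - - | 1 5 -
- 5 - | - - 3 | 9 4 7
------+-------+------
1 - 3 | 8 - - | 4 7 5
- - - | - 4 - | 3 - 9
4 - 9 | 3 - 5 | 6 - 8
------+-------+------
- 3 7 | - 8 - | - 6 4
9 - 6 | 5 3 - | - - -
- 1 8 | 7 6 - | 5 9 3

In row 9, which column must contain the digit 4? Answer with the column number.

Consider where 4 can go in row 9.
R9C1 is out (column 1 already has a 4).
So the only cell in row 9 that can hold 4 is R9C6.
That is column 6.

6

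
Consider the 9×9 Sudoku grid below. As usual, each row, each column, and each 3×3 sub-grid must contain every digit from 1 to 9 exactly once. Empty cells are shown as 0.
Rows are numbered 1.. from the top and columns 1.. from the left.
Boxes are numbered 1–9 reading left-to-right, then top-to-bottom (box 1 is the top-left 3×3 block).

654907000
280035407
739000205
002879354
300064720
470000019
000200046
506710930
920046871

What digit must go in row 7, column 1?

Cell row 7, column 1 itself could take any of {1, 8} by direct elimination.
Consider where 8 can go in column 1.
row 4, column 1 is out (row 4 already has a 8).
So the only cell in column 1 that can hold 8 is row 7, column 1.
Therefore row 7, column 1 = 8.

8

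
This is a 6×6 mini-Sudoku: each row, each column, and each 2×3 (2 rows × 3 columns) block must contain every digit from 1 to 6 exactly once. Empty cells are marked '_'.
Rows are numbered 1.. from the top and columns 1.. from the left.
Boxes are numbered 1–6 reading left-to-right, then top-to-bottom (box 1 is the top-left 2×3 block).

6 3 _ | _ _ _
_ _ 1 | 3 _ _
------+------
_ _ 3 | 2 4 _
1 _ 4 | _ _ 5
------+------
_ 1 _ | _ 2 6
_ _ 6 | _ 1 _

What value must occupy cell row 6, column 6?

Cell row 6, column 6 itself could take any of {3, 4} by direct elimination.
Consider where 3 can go in box 6.
row 5, column 4 is out (column 4 already has a 3).
row 6, column 4 is out (column 4 already has a 3).
So the only cell in box 6 that can hold 3 is row 6, column 6.
Therefore row 6, column 6 = 3.

3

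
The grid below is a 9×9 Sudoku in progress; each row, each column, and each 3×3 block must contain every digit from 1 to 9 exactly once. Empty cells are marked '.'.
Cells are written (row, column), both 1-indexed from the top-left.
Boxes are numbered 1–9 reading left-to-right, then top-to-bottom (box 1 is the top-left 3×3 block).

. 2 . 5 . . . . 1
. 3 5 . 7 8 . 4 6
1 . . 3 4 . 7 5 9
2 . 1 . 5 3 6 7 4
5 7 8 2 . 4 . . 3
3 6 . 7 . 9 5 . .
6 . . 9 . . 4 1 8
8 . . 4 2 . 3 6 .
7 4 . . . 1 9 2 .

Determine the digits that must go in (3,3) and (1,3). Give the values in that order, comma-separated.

For (3,3):
  Row 3 already contains {1, 3, 4, 5, 7, 9}.
  Column 3 already contains {1, 5, 8}.
  Its 3×3 block (box 1) already contains {1, 2, 3, 5}.
  The only value from 1–9 not eliminated is 6, so (3,3) = 6.
For (1,3):
  Consider where 7 can go in row 1.
  (1,1) is out (column 1 already has a 7).
  (1,5) is out (column 5 already has a 7).
  (1,6) is out (box 2 already has a 7).
  (1,7) is out (column 7 already has a 7).
  (1,8) is out (column 8 already has a 7).
  So the only cell in row 1 that can hold 7 is (1,3).
  So (1,3) = 7.

6,7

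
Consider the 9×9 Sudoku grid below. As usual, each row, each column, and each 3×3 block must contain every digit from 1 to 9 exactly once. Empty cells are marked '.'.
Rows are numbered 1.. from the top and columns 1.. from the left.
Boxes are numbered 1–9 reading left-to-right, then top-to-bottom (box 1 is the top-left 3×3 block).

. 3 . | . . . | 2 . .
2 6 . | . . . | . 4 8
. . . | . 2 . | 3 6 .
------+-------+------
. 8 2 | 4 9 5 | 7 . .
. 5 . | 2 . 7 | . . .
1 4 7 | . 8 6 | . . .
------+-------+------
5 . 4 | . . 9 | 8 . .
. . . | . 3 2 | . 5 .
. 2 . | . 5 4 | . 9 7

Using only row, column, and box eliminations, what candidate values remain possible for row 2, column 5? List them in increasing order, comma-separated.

1,7

Row 2 already contains {2, 4, 6, 8}.
Column 5 already contains {2, 3, 5, 8, 9}.
Its 3×3 block (box 2) already contains {2}.
Removing those from 1–9 leaves {1, 7} as the candidates for row 2, column 5.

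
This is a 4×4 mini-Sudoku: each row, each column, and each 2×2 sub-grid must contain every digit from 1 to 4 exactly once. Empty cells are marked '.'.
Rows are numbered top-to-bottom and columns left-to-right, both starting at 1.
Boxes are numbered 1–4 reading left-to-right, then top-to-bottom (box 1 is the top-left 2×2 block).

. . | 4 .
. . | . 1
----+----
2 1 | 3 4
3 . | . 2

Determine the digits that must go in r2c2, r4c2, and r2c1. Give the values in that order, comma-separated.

For r2c2:
  Consider where 3 can go in row 2.
  r2c1 is out (column 1 already has a 3).
  r2c3 is out (column 3 already has a 3).
  So the only cell in row 2 that can hold 3 is r2c2.
  So r2c2 = 3.
For r4c2:
  Row 4 already contains {2, 3}.
  Column 2 already contains {1}.
  Its 2×2 block (box 3) already contains {1, 2, 3}.
  The only value from 1–4 not eliminated is 4, so r4c2 = 4.
For r2c1:
  Row 2 already contains {1}.
  Column 1 already contains {2, 3}.
  Its 2×2 block (box 1) already contains {}.
  The only value from 1–4 not eliminated is 4, so r2c1 = 4.

3,4,4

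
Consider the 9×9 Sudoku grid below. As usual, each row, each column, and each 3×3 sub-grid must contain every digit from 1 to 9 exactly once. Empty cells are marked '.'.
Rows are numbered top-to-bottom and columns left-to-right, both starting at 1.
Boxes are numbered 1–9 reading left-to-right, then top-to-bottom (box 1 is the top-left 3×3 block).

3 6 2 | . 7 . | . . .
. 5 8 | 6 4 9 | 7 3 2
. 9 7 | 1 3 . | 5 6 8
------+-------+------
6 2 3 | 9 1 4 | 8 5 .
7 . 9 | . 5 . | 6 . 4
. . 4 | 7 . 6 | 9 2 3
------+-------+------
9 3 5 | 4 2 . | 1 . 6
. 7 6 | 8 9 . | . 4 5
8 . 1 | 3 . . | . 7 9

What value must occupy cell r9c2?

4

Row 9 already contains {1, 3, 7, 8, 9}.
Column 2 already contains {2, 3, 5, 6, 7, 9}.
Its 3×3 block (box 7) already contains {1, 3, 5, 6, 7, 8, 9}.
The only value from 1–9 not eliminated is 4, so r9c2 = 4.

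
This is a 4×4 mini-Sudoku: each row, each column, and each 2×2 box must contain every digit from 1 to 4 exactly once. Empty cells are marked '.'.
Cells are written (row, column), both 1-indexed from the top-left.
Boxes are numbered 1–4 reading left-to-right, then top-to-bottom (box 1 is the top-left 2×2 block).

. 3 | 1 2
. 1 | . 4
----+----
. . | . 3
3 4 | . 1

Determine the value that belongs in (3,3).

Cell (3,3) itself could take any of {2, 4} by direct elimination.
Consider where 4 can go in column 3.
(2,3) is out (row 2 already has a 4).
(4,3) is out (row 4 already has a 4).
So the only cell in column 3 that can hold 4 is (3,3).
Therefore (3,3) = 4.

4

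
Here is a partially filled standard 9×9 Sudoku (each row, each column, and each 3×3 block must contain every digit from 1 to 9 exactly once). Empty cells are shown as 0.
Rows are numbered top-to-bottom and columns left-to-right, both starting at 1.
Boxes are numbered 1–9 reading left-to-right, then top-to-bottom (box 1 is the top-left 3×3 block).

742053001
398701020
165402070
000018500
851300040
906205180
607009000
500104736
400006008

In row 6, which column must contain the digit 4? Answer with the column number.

Consider where 4 can go in row 6.
R6C2 is out (column 2 already has a 4).
R6C9 is out (box 6 already has a 4).
So the only cell in row 6 that can hold 4 is R6C5.
That is column 5.

5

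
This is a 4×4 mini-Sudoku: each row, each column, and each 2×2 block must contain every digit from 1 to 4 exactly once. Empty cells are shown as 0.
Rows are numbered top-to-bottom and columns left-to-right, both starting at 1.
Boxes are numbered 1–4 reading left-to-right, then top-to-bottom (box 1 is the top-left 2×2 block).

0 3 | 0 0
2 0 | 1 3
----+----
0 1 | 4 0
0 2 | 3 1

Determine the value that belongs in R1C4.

4

Cell R1C4 itself could take any of {2, 4} by direct elimination.
Consider where 4 can go in box 2.
R1C3 is out (column 3 already has a 4).
So the only cell in box 2 that can hold 4 is R1C4.
Therefore R1C4 = 4.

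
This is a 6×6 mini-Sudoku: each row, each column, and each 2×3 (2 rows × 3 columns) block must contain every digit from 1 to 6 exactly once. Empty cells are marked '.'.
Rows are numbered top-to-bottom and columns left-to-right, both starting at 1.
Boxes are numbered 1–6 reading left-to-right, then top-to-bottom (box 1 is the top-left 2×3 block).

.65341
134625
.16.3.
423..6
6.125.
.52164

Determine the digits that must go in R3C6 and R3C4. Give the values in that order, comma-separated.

For R3C6:
  Row 3 already contains {1, 3, 6}.
  Column 6 already contains {1, 4, 5, 6}.
  Its 2×3 block (box 4) already contains {3, 6}.
  The only value from 1–6 not eliminated is 2, so R3C6 = 2.
For R3C4:
  Consider where 4 can go in column 4.
  R4C4 is out (row 4 already has a 4).
  So the only cell in column 4 that can hold 4 is R3C4.
  So R3C4 = 4.

2,4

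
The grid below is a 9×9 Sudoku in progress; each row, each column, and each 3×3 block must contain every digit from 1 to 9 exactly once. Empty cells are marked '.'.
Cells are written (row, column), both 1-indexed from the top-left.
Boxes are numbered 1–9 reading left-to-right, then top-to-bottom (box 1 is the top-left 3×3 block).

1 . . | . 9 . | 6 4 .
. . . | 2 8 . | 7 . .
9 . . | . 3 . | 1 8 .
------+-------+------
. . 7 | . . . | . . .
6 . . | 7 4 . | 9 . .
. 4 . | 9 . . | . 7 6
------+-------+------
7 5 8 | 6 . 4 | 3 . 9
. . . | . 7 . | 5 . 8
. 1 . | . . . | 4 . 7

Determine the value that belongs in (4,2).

9

Cell (4,2) itself could take any of {2, 3, 8, 9} by direct elimination.
Consider where 9 can go in row 4.
(4,1) is out (column 1 already has a 9). (4,4) is out (column 4 already has a 9). (4,5) is out (column 5 already has a 9). (4,6) is out (box 5 already has a 9). The remaining empty cells in row 4 are similarly blocked.
So the only cell in row 4 that can hold 9 is (4,2).
Therefore (4,2) = 9.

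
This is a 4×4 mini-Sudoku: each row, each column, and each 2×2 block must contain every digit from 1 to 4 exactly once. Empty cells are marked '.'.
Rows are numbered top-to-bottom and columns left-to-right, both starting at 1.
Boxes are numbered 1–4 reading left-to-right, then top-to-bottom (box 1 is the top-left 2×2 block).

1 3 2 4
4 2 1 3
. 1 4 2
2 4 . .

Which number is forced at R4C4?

Row 4 already contains {2, 4}.
Column 4 already contains {2, 3, 4}.
Its 2×2 block (box 4) already contains {2, 4}.
The only value from 1–4 not eliminated is 1, so R4C4 = 1.

1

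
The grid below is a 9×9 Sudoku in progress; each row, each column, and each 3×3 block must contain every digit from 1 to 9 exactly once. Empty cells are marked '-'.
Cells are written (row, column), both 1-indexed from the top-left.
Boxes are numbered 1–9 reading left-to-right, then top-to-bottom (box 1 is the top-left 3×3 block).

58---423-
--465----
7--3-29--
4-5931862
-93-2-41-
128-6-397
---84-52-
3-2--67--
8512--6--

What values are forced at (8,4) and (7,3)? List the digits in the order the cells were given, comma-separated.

5,7

For (8,4):
  Consider where 5 can go in box 8.
  (7,6) is out (row 7 already has a 5).
  (8,5) is out (column 5 already has a 5).
  (9,5) is out (row 9 already has a 5).
  (9,6) is out (row 9 already has a 5).
  So the only cell in box 8 that can hold 5 is (8,4).
  So (8,4) = 5.
For (7,3):
  Consider where 7 can go in column 3.
  (1,3) is out (box 1 already has a 7).
  (3,3) is out (row 3 already has a 7).
  So the only cell in column 3 that can hold 7 is (7,3).
  So (7,3) = 7.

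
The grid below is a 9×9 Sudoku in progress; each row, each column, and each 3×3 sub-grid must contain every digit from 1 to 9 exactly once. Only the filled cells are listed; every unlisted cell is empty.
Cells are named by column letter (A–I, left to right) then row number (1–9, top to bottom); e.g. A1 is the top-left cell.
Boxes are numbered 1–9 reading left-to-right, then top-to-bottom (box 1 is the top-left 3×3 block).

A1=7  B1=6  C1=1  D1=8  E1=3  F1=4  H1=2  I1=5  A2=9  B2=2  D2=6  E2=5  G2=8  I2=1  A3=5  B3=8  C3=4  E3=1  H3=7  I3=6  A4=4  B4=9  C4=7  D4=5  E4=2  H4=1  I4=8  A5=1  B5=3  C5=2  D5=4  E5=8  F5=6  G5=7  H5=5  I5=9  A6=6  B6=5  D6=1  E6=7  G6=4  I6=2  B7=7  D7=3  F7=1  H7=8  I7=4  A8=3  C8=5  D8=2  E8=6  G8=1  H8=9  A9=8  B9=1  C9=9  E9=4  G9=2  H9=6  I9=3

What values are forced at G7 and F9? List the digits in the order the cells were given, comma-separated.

For G7:
  Row 7 already contains {1, 3, 4, 7, 8}.
  Column G already contains {1, 2, 4, 7, 8}.
  Its 3×3 block (box 9) already contains {1, 2, 3, 4, 6, 8, 9}.
  The only value from 1–9 not eliminated is 5, so G7 = 5.
For F9:
  Consider where 5 can go in column F.
  F2 is out (row 2 already has a 5).
  F3 is out (row 3 already has a 5).
  F4 is out (row 4 already has a 5).
  F6 is out (row 6 already has a 5).
  F8 is out (row 8 already has a 5).
  So the only cell in column F that can hold 5 is F9.
  So F9 = 5.

5,5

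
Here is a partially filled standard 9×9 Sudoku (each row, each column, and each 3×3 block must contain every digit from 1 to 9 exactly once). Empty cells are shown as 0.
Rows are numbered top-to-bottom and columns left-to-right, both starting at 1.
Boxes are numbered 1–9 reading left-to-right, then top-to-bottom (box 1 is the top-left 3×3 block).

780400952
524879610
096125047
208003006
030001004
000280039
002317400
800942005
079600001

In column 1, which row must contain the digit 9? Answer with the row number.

Consider where 9 can go in column 1.
r3c1 is out (row 3 already has a 9).
r6c1 is out (row 6 already has a 9).
r7c1 is out (box 7 already has a 9).
r9c1 is out (row 9 already has a 9).
So the only cell in column 1 that can hold 9 is r5c1.
That is row 5.

5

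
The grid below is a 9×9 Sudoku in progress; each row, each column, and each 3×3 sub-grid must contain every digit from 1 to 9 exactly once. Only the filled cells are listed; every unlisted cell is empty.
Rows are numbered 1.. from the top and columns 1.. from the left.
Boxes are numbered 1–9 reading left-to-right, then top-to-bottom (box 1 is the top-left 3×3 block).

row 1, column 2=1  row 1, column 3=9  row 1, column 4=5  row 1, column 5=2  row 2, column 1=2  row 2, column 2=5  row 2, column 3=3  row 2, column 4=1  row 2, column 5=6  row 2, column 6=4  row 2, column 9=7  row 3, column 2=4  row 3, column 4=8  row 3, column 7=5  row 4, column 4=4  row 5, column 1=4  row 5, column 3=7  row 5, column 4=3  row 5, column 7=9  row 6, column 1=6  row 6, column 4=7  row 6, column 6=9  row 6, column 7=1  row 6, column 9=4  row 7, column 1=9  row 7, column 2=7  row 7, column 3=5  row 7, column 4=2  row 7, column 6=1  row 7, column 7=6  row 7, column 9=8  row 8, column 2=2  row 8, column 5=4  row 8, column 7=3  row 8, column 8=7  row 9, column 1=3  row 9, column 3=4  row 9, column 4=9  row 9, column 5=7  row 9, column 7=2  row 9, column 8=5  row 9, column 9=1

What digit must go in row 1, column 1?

Cell row 1, column 1 itself could take any of {7, 8} by direct elimination.
Consider where 8 can go in box 1.
row 3, column 1 is out (row 3 already has a 8).
row 3, column 3 is out (row 3 already has a 8).
So the only cell in box 1 that can hold 8 is row 1, column 1.
Therefore row 1, column 1 = 8.

8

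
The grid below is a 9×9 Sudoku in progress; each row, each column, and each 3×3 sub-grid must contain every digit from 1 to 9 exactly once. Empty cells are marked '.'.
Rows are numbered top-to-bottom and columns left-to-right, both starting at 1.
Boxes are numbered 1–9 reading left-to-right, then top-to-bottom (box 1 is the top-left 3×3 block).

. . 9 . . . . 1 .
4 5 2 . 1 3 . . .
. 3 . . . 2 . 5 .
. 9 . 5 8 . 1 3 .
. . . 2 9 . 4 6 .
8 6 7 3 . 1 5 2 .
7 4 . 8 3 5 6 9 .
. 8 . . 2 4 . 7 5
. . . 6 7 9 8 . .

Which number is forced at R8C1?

Cell R8C1 itself could take any of {1, 3, 6, 9} by direct elimination.
Consider where 9 can go in box 7.
R7C3 is out (row 7 already has a 9).
R8C3 is out (column 3 already has a 9).
R9C1 is out (row 9 already has a 9).
R9C2 is out (row 9 already has a 9).
R9C3 is out (row 9 already has a 9).
So the only cell in box 7 that can hold 9 is R8C1.
Therefore R8C1 = 9.

9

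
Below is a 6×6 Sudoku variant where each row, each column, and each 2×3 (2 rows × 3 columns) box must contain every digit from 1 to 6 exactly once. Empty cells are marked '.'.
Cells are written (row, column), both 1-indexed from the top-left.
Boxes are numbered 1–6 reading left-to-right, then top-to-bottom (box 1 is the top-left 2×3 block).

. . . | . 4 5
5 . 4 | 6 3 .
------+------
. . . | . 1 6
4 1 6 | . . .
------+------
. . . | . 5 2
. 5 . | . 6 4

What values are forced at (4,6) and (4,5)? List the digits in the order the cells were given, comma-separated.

3,2

For (4,6):
  Row 4 already contains {1, 4, 6}.
  Column 6 already contains {2, 4, 5, 6}.
  Its 2×3 block (box 4) already contains {1, 6}.
  The only value from 1–6 not eliminated is 3, so (4,6) = 3.
For (4,5):
  Row 4 already contains {1, 4, 6}.
  Column 5 already contains {1, 3, 4, 5, 6}.
  Its 2×3 block (box 4) already contains {1, 6}.
  The only value from 1–6 not eliminated is 2, so (4,5) = 2.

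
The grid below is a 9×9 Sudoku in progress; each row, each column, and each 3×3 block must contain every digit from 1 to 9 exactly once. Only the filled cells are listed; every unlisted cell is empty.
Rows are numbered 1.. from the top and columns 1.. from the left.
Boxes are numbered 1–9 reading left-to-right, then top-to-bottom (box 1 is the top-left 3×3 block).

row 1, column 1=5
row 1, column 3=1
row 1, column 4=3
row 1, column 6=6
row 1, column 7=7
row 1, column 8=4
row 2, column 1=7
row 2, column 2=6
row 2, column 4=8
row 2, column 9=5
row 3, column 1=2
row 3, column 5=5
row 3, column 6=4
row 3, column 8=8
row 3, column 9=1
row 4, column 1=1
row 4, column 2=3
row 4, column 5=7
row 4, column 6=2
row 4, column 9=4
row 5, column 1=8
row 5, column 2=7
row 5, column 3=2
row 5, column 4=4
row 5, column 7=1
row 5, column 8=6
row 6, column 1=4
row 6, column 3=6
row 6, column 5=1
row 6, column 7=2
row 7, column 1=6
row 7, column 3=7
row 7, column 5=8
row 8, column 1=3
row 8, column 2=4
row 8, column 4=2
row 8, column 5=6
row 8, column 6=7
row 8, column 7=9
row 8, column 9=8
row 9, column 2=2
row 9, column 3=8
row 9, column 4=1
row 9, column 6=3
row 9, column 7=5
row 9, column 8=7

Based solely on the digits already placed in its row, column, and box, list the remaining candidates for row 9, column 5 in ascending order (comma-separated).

4,9

Row 9 already contains {1, 2, 3, 5, 7, 8}.
Column 5 already contains {1, 5, 6, 7, 8}.
Its 3×3 block (box 8) already contains {1, 2, 3, 6, 7, 8}.
Removing those from 1–9 leaves {4, 9} as the candidates for row 9, column 5.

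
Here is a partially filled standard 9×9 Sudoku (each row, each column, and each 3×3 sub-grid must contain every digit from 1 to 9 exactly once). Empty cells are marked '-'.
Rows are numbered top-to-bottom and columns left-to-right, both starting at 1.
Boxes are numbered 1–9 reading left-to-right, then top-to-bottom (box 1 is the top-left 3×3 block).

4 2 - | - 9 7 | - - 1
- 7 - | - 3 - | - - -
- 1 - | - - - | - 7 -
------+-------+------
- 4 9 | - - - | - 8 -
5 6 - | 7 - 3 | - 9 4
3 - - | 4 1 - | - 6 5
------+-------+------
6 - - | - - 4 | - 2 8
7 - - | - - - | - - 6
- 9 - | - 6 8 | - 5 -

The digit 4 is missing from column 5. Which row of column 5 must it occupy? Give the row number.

3

Consider where 4 can go in column 5.
r4c5 is out (row 4 already has a 4).
r5c5 is out (row 5 already has a 4).
r7c5 is out (row 7 already has a 4).
r8c5 is out (box 8 already has a 4).
So the only cell in column 5 that can hold 4 is r3c5.
That is row 3.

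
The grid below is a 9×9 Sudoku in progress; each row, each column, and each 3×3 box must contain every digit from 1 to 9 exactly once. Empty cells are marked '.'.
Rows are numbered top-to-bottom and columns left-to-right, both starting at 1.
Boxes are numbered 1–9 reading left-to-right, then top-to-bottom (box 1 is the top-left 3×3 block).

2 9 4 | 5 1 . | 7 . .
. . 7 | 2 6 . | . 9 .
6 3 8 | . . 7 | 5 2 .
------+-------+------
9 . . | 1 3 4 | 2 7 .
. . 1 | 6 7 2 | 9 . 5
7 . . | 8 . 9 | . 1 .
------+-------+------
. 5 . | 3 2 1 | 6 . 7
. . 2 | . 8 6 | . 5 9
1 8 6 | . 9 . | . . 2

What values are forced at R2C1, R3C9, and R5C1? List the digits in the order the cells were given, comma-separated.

For R2C1:
  Row 2 already contains {2, 6, 7, 9}.
  Column 1 already contains {1, 2, 6, 7, 9}.
  Its 3×3 block (box 1) already contains {2, 3, 4, 6, 7, 8, 9}.
  The only value from 1–9 not eliminated is 5, so R2C1 = 5.
For R3C9:
  Consider where 1 can go in row 3.
  R3C4 is out (column 4 already has a 1).
  R3C5 is out (column 5 already has a 1).
  So the only cell in row 3 that can hold 1 is R3C9.
  So R3C9 = 1.
For R5C1:
  Consider where 8 can go in column 1.
  R2C1 is out (box 1 already has a 8).
  R7C1 is out (box 7 already has a 8).
  R8C1 is out (row 8 already has a 8).
  So the only cell in column 1 that can hold 8 is R5C1.
  So R5C1 = 8.

5,1,8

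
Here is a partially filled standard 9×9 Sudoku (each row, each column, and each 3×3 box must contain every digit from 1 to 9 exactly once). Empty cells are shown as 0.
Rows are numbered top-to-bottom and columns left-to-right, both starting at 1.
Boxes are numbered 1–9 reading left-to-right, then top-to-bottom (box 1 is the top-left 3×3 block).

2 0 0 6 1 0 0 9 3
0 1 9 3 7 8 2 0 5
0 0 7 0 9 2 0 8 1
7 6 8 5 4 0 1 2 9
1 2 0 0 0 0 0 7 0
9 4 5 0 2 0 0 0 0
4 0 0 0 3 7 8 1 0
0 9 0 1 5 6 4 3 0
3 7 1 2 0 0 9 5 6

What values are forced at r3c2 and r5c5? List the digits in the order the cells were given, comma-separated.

3,6

For r3c2:
  Consider where 3 can go in row 3.
  r3c1 is out (column 1 already has a 3).
  r3c4 is out (column 4 already has a 3).
  r3c7 is out (box 3 already has a 3).
  So the only cell in row 3 that can hold 3 is r3c2.
  So r3c2 = 3.
For r5c5:
  Consider where 6 can go in box 5.
  r4c6 is out (row 4 already has a 6).
  r5c4 is out (column 4 already has a 6).
  r5c6 is out (column 6 already has a 6).
  r6c4 is out (column 4 already has a 6).
  r6c6 is out (column 6 already has a 6).
  So the only cell in box 5 that can hold 6 is r5c5.
  So r5c5 = 6.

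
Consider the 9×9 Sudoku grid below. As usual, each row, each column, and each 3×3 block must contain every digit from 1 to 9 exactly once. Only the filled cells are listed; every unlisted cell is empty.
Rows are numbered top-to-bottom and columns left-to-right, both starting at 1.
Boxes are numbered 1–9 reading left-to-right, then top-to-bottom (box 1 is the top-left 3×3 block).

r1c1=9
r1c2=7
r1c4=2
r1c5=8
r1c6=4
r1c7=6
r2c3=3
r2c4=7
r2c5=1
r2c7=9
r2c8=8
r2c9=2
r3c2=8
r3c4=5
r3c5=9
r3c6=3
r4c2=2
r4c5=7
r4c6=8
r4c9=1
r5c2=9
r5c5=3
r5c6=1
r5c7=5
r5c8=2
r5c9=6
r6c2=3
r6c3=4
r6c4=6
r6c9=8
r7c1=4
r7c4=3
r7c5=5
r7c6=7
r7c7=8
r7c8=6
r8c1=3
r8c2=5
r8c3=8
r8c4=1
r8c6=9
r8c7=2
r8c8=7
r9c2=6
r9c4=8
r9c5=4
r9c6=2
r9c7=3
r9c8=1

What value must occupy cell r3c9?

7

Cell r3c9 itself could take any of {4, 7} by direct elimination.
Consider where 7 can go in column 9.
r1c9 is out (row 1 already has a 7).
r7c9 is out (row 7 already has a 7).
r8c9 is out (row 8 already has a 7).
r9c9 is out (box 9 already has a 7).
So the only cell in column 9 that can hold 7 is r3c9.
Therefore r3c9 = 7.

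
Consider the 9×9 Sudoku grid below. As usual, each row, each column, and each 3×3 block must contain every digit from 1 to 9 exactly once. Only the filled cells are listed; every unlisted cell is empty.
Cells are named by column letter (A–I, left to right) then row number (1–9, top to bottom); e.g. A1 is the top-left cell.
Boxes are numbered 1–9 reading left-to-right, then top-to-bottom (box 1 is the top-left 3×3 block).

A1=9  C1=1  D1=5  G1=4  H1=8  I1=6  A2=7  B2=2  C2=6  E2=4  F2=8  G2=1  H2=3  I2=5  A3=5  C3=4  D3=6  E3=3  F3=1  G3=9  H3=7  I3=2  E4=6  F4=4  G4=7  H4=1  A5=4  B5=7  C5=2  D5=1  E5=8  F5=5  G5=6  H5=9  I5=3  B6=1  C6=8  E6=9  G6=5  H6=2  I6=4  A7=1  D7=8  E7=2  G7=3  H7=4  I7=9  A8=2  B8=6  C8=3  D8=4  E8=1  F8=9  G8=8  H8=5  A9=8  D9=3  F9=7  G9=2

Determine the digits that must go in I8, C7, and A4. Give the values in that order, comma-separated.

7,7,3

For I8:
  Row 8 already contains {1, 2, 3, 4, 5, 6, 8, 9}.
  Column I already contains {2, 3, 4, 5, 6, 9}.
  Its 3×3 block (box 9) already contains {2, 3, 4, 5, 8, 9}.
  The only value from 1–9 not eliminated is 7, so I8 = 7.
For C7:
  Consider where 7 can go in box 7.
  B7 is out (column B already has a 7).
  B9 is out (row 9 already has a 7).
  C9 is out (row 9 already has a 7).
  So the only cell in box 7 that can hold 7 is C7.
  So C7 = 7.
For A4:
  Row 4 already contains {1, 4, 6, 7}.
  Column A already contains {1, 2, 4, 5, 7, 8, 9}.
  Its 3×3 block (box 4) already contains {1, 2, 4, 7, 8}.
  The only value from 1–9 not eliminated is 3, so A4 = 3.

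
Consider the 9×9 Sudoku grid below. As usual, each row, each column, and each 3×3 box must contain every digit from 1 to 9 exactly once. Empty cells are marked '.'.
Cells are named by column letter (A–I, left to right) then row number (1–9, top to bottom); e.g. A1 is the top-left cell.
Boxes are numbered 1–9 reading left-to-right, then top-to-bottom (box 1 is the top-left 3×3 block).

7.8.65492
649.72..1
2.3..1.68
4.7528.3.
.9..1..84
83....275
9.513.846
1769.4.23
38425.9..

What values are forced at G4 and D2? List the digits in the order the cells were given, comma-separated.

For G4:
  Consider where 1 can go in box 6.
  I4 is out (column I already has a 1).
  G5 is out (row 5 already has a 1).
  So the only cell in box 6 that can hold 1 is G4.
  So G4 = 1.
For D2:
  Consider where 8 can go in column D.
  D1 is out (row 1 already has a 8).
  D3 is out (row 3 already has a 8).
  D5 is out (row 5 already has a 8).
  D6 is out (row 6 already has a 8).
  So the only cell in column D that can hold 8 is D2.
  So D2 = 8.

1,8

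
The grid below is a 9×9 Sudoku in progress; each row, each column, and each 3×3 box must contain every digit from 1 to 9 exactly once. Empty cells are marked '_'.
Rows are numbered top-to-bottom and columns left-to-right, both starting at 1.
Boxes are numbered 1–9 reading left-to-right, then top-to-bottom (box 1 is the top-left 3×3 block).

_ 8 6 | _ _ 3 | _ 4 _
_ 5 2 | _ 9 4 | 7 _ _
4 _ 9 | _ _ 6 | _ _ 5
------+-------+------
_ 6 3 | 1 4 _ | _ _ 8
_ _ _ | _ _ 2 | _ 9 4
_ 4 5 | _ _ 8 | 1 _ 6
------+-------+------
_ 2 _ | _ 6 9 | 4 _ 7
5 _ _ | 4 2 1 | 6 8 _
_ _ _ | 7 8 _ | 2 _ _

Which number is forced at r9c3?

4

Cell r9c3 itself could take any of {1, 4} by direct elimination.
Consider where 4 can go in row 9.
r9c1 is out (column 1 already has a 4).
r9c2 is out (column 2 already has a 4).
r9c6 is out (column 6 already has a 4).
r9c8 is out (column 8 already has a 4).
r9c9 is out (column 9 already has a 4).
So the only cell in row 9 that can hold 4 is r9c3.
Therefore r9c3 = 4.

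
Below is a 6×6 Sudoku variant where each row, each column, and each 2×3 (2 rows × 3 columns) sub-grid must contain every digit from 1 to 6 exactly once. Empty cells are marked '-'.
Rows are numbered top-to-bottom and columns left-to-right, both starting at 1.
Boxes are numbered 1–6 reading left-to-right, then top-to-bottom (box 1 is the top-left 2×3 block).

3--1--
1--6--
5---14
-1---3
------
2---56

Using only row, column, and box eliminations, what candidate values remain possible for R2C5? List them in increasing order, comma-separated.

2,3,4

Row 2 already contains {1, 6}.
Column 5 already contains {1, 5}.
Its 2×3 block (box 2) already contains {1, 6}.
Removing those from 1–6 leaves {2, 3, 4} as the candidates for R2C5.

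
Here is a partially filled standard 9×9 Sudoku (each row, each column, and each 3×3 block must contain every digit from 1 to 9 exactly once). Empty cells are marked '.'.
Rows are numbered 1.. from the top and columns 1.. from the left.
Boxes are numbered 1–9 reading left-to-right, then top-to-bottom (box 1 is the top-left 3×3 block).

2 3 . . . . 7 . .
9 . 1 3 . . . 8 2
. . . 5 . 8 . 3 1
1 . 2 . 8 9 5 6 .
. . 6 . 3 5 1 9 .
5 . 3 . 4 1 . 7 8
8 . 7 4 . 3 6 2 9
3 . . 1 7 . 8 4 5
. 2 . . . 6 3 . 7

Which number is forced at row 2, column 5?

6

Row 2 already contains {1, 2, 3, 8, 9}.
Column 5 already contains {3, 4, 7, 8}.
Its 3×3 block (box 2) already contains {3, 5, 8}.
The only value from 1–9 not eliminated is 6, so row 2, column 5 = 6.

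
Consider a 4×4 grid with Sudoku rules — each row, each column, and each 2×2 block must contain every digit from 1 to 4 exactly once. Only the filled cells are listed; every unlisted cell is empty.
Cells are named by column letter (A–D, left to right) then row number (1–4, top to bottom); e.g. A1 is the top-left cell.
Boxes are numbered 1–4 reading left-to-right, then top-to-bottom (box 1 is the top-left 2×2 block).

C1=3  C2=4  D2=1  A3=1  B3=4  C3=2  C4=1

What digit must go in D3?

3

Row 3 already contains {1, 2, 4}.
Column D already contains {1}.
Its 2×2 block (box 4) already contains {1, 2}.
The only value from 1–4 not eliminated is 3, so D3 = 3.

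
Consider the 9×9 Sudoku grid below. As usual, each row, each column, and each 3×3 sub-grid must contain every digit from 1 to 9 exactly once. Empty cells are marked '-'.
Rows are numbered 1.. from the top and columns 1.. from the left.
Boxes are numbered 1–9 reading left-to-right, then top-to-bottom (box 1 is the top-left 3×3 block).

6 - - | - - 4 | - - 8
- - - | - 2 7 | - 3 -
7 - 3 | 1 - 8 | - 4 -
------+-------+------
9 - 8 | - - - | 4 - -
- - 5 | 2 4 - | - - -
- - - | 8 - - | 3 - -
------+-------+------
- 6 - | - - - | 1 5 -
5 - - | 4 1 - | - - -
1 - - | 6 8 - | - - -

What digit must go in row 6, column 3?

6

Cell row 6, column 3 itself could take any of {1, 2, 4, 6, 7} by direct elimination.
Consider where 6 can go in box 4.
row 4, column 2 is out (column 2 already has a 6).
row 5, column 1 is out (column 1 already has a 6).
row 5, column 2 is out (column 2 already has a 6).
row 6, column 1 is out (column 1 already has a 6).
row 6, column 2 is out (column 2 already has a 6).
So the only cell in box 4 that can hold 6 is row 6, column 3.
Therefore row 6, column 3 = 6.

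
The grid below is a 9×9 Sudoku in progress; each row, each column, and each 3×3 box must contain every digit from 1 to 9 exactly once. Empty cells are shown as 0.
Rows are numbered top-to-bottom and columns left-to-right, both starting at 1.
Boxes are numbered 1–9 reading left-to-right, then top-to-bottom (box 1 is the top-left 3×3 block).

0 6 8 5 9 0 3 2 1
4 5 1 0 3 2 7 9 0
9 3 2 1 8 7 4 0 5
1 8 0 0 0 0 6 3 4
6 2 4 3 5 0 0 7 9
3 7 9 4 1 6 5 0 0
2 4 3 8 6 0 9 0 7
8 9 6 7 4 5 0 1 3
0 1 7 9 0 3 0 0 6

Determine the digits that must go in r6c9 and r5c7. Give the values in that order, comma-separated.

2,1

For r6c9:
  Consider where 2 can go in row 6.
  r6c8 is out (column 8 already has a 2).
  So the only cell in row 6 that can hold 2 is r6c9.
  So r6c9 = 2.
For r5c7:
  Consider where 1 can go in row 5.
  r5c6 is out (box 5 already has a 1).
  So the only cell in row 5 that can hold 1 is r5c7.
  So r5c7 = 1.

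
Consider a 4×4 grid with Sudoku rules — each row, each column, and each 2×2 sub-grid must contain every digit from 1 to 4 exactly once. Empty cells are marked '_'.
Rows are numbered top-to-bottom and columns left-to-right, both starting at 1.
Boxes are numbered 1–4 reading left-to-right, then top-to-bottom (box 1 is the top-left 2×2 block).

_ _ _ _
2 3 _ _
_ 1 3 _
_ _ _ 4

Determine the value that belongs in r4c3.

Cell r4c3 itself could take any of {1, 2} by direct elimination.
Consider where 1 can go in row 4.
r4c1 is out (box 3 already has a 1).
r4c2 is out (column 2 already has a 1).
So the only cell in row 4 that can hold 1 is r4c3.
Therefore r4c3 = 1.

1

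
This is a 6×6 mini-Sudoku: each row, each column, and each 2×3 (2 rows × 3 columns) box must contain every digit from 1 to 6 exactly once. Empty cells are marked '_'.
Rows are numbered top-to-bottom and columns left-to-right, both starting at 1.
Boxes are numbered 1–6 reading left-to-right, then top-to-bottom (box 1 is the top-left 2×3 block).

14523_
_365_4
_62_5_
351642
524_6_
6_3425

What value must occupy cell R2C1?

Row 2 already contains {3, 4, 5, 6}.
Column 1 already contains {1, 3, 5, 6}.
Its 2×3 block (box 1) already contains {1, 3, 4, 5, 6}.
The only value from 1–6 not eliminated is 2, so R2C1 = 2.

2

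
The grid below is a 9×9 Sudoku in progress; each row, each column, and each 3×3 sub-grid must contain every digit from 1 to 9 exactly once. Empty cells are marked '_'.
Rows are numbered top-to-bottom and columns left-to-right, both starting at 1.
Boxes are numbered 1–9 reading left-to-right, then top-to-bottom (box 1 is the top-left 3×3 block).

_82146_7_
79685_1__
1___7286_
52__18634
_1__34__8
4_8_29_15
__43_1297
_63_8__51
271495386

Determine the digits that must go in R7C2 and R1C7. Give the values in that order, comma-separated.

5,5

For R7C2:
  Row 7 already contains {1, 2, 3, 4, 7, 9}.
  Column 2 already contains {1, 2, 6, 7, 8, 9}.
  Its 3×3 block (box 7) already contains {1, 2, 3, 4, 6, 7}.
  The only value from 1–9 not eliminated is 5, so R7C2 = 5.
For R1C7:
  Consider where 5 can go in row 1.
  R1C1 is out (column 1 already has a 5).
  R1C9 is out (column 9 already has a 5).
  So the only cell in row 1 that can hold 5 is R1C7.
  So R1C7 = 5.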